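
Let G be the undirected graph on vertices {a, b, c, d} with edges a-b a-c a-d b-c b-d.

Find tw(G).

A width-2 tree decomposition is:
Bags: B1 = {a, b, d}  B2 = {a, b, c}
Tree: B1–B2
Every bag has size at most 3, so the width is 3 − 1 = 2 and tw(G) ≤ 2. Conversely, {a, b, d} is a clique of size 3, and the vertices of any clique must share a bag in every tree decomposition; so some bag has ≥ 3 vertices and tw(G) ≥ 2. The upper and lower bounds meet at 2, so that is the treewidth.

2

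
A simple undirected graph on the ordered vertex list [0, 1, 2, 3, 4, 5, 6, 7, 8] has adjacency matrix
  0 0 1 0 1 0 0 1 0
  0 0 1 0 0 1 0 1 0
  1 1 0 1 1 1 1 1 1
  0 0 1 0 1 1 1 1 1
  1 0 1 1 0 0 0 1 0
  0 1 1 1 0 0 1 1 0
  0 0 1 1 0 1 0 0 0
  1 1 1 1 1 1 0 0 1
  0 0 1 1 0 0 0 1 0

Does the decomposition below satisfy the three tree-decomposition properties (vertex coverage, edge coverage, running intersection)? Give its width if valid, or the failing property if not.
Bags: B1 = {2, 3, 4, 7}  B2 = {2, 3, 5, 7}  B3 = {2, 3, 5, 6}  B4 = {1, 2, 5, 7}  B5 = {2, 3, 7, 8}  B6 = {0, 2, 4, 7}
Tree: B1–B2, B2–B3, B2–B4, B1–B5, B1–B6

Vertex coverage: the bags together contain {0, 1, 2, 3, 4, 5, 6, 7, 8}, the full vertex set. Edge coverage: each edge of G has both endpoints in at least one bag. Running intersection: for every vertex, the bags containing it form a connected subtree. All three properties hold, so this is a valid tree decomposition of width max|bag| − 1 = 3, and hence tw(G) ≤ 3.

Yes; width 3.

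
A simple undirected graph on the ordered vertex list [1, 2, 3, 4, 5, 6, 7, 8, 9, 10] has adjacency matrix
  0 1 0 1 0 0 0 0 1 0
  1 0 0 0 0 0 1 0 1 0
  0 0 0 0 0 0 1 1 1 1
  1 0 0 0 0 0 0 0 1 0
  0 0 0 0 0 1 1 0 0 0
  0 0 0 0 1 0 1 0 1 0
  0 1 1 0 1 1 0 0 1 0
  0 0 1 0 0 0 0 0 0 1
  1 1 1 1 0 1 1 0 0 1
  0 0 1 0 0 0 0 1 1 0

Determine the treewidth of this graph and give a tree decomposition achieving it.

Treewidth 2.
Bags: B1 = {2, 7, 9}  B2 = {6, 7, 9}  B3 = {3, 7, 9}  B4 = {5, 6, 7}  B5 = {3, 9, 10}  B6 = {1, 2, 9}  B7 = {3, 8, 10}  B8 = {1, 4, 9}
Tree: B1–B2, B1–B3, B2–B4, B3–B5, B1–B6, B5–B7, B6–B8

Every bag has size at most 3, so the width is 3 − 1 = 2 and tw(G) ≤ 2. On the other hand G contains the 3-clique {3, 8, 10}. A clique must lie in a single bag of any decomposition, so no decomposition can have width below 2. Hence tw(G) = 2 exactly.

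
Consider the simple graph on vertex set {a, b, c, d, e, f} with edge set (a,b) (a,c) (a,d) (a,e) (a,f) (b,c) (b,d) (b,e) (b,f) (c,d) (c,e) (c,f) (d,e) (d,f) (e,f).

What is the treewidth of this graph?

A width-5 tree decomposition is:
Bags: B1 = {a, b, c, d, e, f}
Tree: (single bag)
A single bag containing all 6 vertices is trivially a valid decomposition of width 5. On the other hand G contains the 6-clique {a, b, c, d, e, f}. A clique must lie in a single bag of any decomposition, so no decomposition can have width below 5. Therefore the treewidth is 5.

5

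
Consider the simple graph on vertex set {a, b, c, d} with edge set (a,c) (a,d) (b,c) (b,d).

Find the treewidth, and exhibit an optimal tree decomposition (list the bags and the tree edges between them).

Every bag has size at most 3, so the width is 3 − 1 = 2 and tw(G) ≤ 2. The edges c–b–d–a–c form a cycle, so G is not a tree and its treewidth is at least 2. Therefore the treewidth is 2.

Treewidth 2.
One optimal decomposition is:
Bags: B1 = {b, c, d}  B2 = {a, c, d}
Tree: B1–B2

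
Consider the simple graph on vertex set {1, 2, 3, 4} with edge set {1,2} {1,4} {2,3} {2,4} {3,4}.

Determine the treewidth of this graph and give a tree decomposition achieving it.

Each bag holds 3 vertices, so the decomposition has width 2, which upper-bounds the treewidth. Conversely, {1, 2, 4} is a clique of size 3, and the vertices of any clique must share a bag in every tree decomposition; so some bag has ≥ 3 vertices and tw(G) ≥ 2. Combining the bounds, tw(G) = 2.

Treewidth 2.
One optimal decomposition is:
Bags: B1 = {2, 3, 4}  B2 = {1, 2, 4}
Tree: B1–B2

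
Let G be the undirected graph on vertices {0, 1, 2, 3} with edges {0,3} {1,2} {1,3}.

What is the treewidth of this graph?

A width-1 tree decomposition is:
Bags: B1 = {1, 2}  B2 = {1, 3}  B3 = {0, 3}
Tree: B1–B2, B2–B3
Each bag holds 2 vertices, so the decomposition has width 1, which upper-bounds the treewidth. Since G has at least one edge (e.g. 2–1), it is not an edgeless graph, so tw(G) ≥ 1. Therefore the treewidth is 1.

1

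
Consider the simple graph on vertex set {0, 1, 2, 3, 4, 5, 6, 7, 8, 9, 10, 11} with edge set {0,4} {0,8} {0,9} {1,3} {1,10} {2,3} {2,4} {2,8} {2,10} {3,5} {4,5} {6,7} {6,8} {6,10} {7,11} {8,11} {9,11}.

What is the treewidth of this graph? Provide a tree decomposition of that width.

Every bag has size at most 4, so the width is 4 − 1 = 3 and tw(G) ≤ 3. For the lower bound: the 4 vertex sets {7,9,11}, {6}, {8}, {0,2,4,10} are disjoint, each induces a connected subgraph, and every pair is joined by at least one edge of G. Contracting each set to a single vertex therefore yields K_{4} as a minor, and since treewidth is minor-monotone, tw(G) ≥ tw(K_{4}) = 3. Therefore the treewidth is 3.

Treewidth 3.
Bags: B1 = {6, 7, 9, 11}  B2 = {6, 8, 9, 11}  B3 = {0, 6, 8, 9}  B4 = {0, 6, 8, 10}  B5 = {0, 2, 8, 10}  B6 = {0, 2, 4, 10}  B7 = {1, 2, 4, 10}  B8 = {1, 2, 3, 4}  B9 = {1, 3, 4, 5}
Tree: B1–B2, B2–B3, B3–B4, B4–B5, B5–B6, B6–B7, B7–B8, B8–B9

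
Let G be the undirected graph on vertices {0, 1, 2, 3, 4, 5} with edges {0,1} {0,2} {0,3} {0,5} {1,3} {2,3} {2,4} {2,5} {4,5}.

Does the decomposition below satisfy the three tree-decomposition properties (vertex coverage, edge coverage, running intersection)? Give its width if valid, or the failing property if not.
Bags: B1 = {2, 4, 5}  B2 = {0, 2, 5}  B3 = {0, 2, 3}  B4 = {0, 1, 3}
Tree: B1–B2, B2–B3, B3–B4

Yes; width 2.

Every vertex of G appears in some bag (union = {0, 1, 2, 3, 4, 5}); every edge is covered by a bag; and for each vertex v the set of bags containing v is connected in the bag tree. The decomposition is therefore valid. The largest bag has 3 vertices, so the width is 2.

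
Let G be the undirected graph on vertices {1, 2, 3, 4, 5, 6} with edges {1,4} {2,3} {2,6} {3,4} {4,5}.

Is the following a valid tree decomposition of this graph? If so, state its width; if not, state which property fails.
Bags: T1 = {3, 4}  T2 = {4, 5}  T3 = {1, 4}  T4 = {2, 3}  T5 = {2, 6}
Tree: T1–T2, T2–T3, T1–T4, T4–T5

Yes; width 1.

Every vertex of G appears in some bag (union = {1, 2, 3, 4, 5, 6}); every edge is covered by a bag; and for each vertex v the set of bags containing v is connected in the bag tree. The decomposition is therefore valid. The largest bag has 2 vertices, so the width is 1.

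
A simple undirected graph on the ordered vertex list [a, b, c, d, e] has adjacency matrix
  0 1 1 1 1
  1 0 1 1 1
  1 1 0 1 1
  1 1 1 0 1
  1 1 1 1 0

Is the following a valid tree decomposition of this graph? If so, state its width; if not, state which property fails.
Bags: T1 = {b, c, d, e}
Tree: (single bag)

No — vertex a appears in no bag.

A tree decomposition must satisfy three properties: every vertex lies in some bag; for every edge, both endpoints lie together in some bag; and for every vertex, the bags containing it form a connected subtree. Here vertex a appears in no bag, so the decomposition is invalid.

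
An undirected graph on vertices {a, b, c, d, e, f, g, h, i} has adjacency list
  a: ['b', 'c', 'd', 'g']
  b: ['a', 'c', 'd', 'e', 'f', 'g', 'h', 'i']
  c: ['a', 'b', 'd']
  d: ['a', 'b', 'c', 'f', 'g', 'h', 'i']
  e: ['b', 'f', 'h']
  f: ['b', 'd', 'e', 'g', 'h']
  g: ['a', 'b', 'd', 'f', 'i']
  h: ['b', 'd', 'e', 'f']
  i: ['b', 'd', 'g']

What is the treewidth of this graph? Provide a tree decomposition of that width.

Every bag has size at most 4, so the width is 4 − 1 = 3 and tw(G) ≤ 3. On the other hand G contains the 4-clique {b, d, f, g}. A clique must lie in a single bag of any decomposition, so no decomposition can have width below 3. Therefore the treewidth is 3.

Treewidth 3.
One such decomposition:
Bags: B1 = {b, e, f, h}  B2 = {b, d, f, h}  B3 = {b, d, f, g}  B4 = {b, d, g, i}  B5 = {a, b, d, g}  B6 = {a, b, c, d}
Tree: B1–B2, B2–B3, B3–B4, B4–B5, B5–B6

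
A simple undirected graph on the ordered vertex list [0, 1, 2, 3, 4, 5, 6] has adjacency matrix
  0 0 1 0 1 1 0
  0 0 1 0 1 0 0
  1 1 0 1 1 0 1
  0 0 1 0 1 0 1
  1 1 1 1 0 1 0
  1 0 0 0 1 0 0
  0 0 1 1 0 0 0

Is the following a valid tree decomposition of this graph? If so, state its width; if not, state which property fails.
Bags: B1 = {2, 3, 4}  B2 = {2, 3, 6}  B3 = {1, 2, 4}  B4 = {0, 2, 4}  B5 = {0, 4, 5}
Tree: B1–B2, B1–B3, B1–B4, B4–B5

Yes; width 2.

Vertex coverage: the bags together contain {0, 1, 2, 3, 4, 5, 6}, the full vertex set. Edge coverage: each edge of G has both endpoints in at least one bag. Running intersection: for every vertex, the bags containing it form a connected subtree. All three properties hold, so this is a valid tree decomposition of width max|bag| − 1 = 2, and hence tw(G) ≤ 2.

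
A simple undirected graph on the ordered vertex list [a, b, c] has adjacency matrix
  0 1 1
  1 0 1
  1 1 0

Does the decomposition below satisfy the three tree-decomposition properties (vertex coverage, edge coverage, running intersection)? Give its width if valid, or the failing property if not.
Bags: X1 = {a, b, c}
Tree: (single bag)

Every vertex of G appears in some bag (union = {a, b, c}); every edge is covered by a bag; and for each vertex v the set of bags containing v is connected in the bag tree. The decomposition is therefore valid. The largest bag has 3 vertices, so the width is 2.

Yes; width 2.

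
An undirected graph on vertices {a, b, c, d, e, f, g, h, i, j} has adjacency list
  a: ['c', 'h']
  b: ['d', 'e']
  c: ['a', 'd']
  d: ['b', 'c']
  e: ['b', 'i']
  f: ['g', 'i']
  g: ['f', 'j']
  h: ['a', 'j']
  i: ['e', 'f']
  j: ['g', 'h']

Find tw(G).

2

A width-2 tree decomposition is:
Bags: B1 = {g, h, j}  B2 = {f, g, h}  B3 = {f, h, i}  B4 = {e, h, i}  B5 = {b, e, h}  B6 = {b, d, h}  B7 = {c, d, h}  B8 = {a, c, h}
Tree: B1–B2, B2–B3, B3–B4, B4–B5, B5–B6, B6–B7, B7–B8
The largest bag has 3 vertices, giving width 2; this decomposition certifies tw(G) ≤ 2. Since h–j–g–f–i–e–b–d–c–a–h is a cycle in G, G is not acyclic. Forests are exactly the graphs of treewidth ≤ 1, so tw(G) ≥ 2. Hence tw(G) = 2 exactly.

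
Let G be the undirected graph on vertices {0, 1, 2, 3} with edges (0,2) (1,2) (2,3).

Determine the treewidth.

A width-1 tree decomposition is:
Bags: B1 = {1, 2}  B2 = {2, 3}  B3 = {0, 2}
Tree: B1–B2, B2–B3
Each bag holds 2 vertices, so the decomposition has width 1, which upper-bounds the treewidth. G has an edge, so its treewidth is at least 1. Combining the bounds, tw(G) = 1.

1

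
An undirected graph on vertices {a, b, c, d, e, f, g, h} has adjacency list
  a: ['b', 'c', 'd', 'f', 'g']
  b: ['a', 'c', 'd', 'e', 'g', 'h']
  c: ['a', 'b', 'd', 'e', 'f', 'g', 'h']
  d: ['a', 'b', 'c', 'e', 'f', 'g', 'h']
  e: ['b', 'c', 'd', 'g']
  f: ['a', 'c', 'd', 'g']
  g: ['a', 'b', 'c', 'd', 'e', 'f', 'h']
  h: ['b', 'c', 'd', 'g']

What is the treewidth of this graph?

4

A width-4 tree decomposition is:
Bags: B1 = {a, b, c, d, g}  B2 = {a, c, d, f, g}  B3 = {b, c, d, g, h}  B4 = {b, c, d, e, g}
Tree: B1–B2, B1–B3, B3–B4
The largest bag has 5 vertices, giving width 4; this decomposition certifies tw(G) ≤ 4. On the other hand G contains the 5-clique {a, c, d, f, g}. A clique must lie in a single bag of any decomposition, so no decomposition can have width below 4. Therefore the treewidth is 4.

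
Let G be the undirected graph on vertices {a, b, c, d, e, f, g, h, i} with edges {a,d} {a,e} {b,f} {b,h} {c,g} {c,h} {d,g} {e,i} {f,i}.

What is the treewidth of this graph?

2

A width-2 tree decomposition is:
Bags: B1 = {a, e, i}  B2 = {a, f, i}  B3 = {a, b, f}  B4 = {a, b, h}  B5 = {a, c, h}  B6 = {a, c, g}  B7 = {a, d, g}
Tree: B1–B2, B2–B3, B3–B4, B4–B5, B5–B6, B6–B7
Every bag has size at most 3, so the width is 3 − 1 = 2 and tw(G) ≤ 2. The edges a–e–i–f–b–h–c–g–d–a form a cycle, so G is not a tree and its treewidth is at least 2. The upper and lower bounds meet at 2, so that is the treewidth.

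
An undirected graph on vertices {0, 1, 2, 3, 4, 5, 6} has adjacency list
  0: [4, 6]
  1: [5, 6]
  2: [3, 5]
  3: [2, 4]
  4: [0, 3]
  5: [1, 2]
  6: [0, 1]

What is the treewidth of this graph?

2

A width-2 tree decomposition is:
Bags: B1 = {2, 3, 4}  B2 = {2, 4, 5}  B3 = {1, 4, 5}  B4 = {1, 4, 6}  B5 = {0, 4, 6}
Tree: B1–B2, B2–B3, B3–B4, B4–B5
Every bag has size at most 3, so the width is 3 − 1 = 2 and tw(G) ≤ 2. Since 4–3–2–5–1–6–0–4 is a cycle in G, G is not acyclic. Forests are exactly the graphs of treewidth ≤ 1, so tw(G) ≥ 2. Hence tw(G) = 2 exactly.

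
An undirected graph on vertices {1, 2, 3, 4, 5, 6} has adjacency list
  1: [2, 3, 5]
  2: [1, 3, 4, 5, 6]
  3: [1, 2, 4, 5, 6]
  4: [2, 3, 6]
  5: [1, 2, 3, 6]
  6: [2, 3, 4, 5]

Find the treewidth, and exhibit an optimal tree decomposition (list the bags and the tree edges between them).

Treewidth 3.
One optimal decomposition is:
Bags: B1 = {1, 2, 3, 5}  B2 = {2, 3, 5, 6}  B3 = {2, 3, 4, 6}
Tree: B1–B2, B2–B3

Each bag holds 4 vertices, so the decomposition has width 3, which upper-bounds the treewidth. On the other hand G contains the 4-clique {2, 3, 4, 6}. A clique must lie in a single bag of any decomposition, so no decomposition can have width below 3. The upper and lower bounds meet at 3, so that is the treewidth.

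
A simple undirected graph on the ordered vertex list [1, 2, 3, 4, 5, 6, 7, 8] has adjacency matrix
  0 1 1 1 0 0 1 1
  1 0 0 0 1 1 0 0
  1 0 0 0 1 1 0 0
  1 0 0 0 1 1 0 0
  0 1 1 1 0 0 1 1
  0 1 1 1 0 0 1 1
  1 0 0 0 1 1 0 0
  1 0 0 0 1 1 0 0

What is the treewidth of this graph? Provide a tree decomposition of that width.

Every bag has size at most 4, so the width is 4 − 1 = 3 and tw(G) ≤ 3. For the lower bound: the 4 vertex sets {1,2}, {6,8}, {5}, {7} are disjoint, each induces a connected subgraph, and every pair is joined by at least one edge of G. Contracting each set to a single vertex therefore yields K_{4} as a minor, and since treewidth is minor-monotone, tw(G) ≥ tw(K_{4}) = 3. Hence tw(G) = 3 exactly.

Treewidth 3.
One such decomposition:
Bags: B1 = {1, 2, 5, 6}  B2 = {1, 5, 6, 8}  B3 = {1, 5, 6, 7}  B4 = {1, 4, 5, 6}  B5 = {1, 3, 5, 6}
Tree: B1–B2, B2–B3, B3–B4, B4–B5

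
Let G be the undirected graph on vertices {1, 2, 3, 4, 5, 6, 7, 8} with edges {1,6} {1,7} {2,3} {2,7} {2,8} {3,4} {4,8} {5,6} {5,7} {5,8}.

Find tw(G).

A width-2 tree decomposition is:
Bags: B1 = {1, 5, 6}  B2 = {1, 5, 7}  B3 = {5, 7, 8}  B4 = {2, 7, 8}  B5 = {2, 4, 8}  B6 = {2, 3, 4}
Tree: B1–B2, B2–B3, B3–B4, B4–B5, B5–B6
Each bag holds 3 vertices, so the decomposition has width 2, which upper-bounds the treewidth. The edges 6–1–7–5–6 form a cycle, so G is not a tree and its treewidth is at least 2. Therefore the treewidth is 2.

2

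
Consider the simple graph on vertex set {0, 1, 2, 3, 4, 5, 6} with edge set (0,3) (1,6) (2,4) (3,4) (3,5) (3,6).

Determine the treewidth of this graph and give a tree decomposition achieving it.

Treewidth 1.
One optimal decomposition is:
Bags: B1 = {3, 6}  B2 = {3, 5}  B3 = {3, 4}  B4 = {2, 4}  B5 = {1, 6}  B6 = {0, 3}
Tree: B1–B2, B2–B3, B3–B4, B1–B5, B2–B6

Each bag holds 2 vertices, so the decomposition has width 1, which upper-bounds the treewidth. G has an edge, so its treewidth is at least 1. The upper and lower bounds meet at 1, so that is the treewidth.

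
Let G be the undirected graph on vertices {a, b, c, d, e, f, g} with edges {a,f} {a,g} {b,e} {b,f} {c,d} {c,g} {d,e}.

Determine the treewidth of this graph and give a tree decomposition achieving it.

Each bag holds 3 vertices, so the decomposition has width 2, which upper-bounds the treewidth. Since e–d–c–g–a–f–b–e is a cycle in G, G is not acyclic. Forests are exactly the graphs of treewidth ≤ 1, so tw(G) ≥ 2. The upper and lower bounds meet at 2, so that is the treewidth.

Treewidth 2.
One such decomposition:
Bags: B1 = {c, d, e}  B2 = {c, e, g}  B3 = {a, e, g}  B4 = {a, e, f}  B5 = {b, e, f}
Tree: B1–B2, B2–B3, B3–B4, B4–B5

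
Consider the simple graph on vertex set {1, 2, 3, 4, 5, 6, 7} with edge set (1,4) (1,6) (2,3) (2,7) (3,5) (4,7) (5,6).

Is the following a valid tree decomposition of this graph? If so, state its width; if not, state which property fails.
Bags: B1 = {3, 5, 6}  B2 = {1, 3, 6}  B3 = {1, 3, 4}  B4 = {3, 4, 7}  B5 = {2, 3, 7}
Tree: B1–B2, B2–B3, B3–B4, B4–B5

Yes; width 2.

Every vertex of G appears in some bag (union = {1, 2, 3, 4, 5, 6, 7}); every edge is covered by a bag; and for each vertex v the set of bags containing v is connected in the bag tree. The decomposition is therefore valid. The largest bag has 3 vertices, so the width is 2.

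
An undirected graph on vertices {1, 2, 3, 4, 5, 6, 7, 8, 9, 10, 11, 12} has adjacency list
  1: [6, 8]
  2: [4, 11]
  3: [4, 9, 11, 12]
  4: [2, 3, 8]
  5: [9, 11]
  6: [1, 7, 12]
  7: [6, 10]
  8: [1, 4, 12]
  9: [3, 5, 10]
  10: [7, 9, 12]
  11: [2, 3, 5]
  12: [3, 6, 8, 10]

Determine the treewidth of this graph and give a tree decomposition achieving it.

Each bag holds 4 vertices, so the decomposition has width 3, which upper-bounds the treewidth. For the lower bound: the 4 vertex sets {1,6,7}, {8}, {12}, {3,4,9,10} are disjoint, each induces a connected subgraph, and every pair is joined by at least one edge of G. Contracting each set to a single vertex therefore yields K_{4} as a minor, and since treewidth is minor-monotone, tw(G) ≥ tw(K_{4}) = 3. Combining the bounds, tw(G) = 3.

Treewidth 3.
One such decomposition:
Bags: B1 = {1, 6, 7, 8}  B2 = {6, 7, 8, 12}  B3 = {7, 8, 10, 12}  B4 = {4, 8, 10, 12}  B5 = {3, 4, 10, 12}  B6 = {3, 4, 9, 10}  B7 = {2, 3, 4, 9}  B8 = {2, 3, 9, 11}  B9 = {2, 5, 9, 11}
Tree: B1–B2, B2–B3, B3–B4, B4–B5, B5–B6, B6–B7, B7–B8, B8–B9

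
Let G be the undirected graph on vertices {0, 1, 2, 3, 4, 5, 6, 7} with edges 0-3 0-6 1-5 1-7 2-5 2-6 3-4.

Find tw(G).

A width-1 tree decomposition is:
Bags: B1 = {1, 7}  B2 = {1, 5}  B3 = {2, 5}  B4 = {2, 6}  B5 = {0, 6}  B6 = {0, 3}  B7 = {3, 4}
Tree: B1–B2, B2–B3, B3–B4, B4–B5, B5–B6, B6–B7
Each bag holds 2 vertices, so the decomposition has width 1, which upper-bounds the treewidth. Any graph with an edge has treewidth ≥ 1, and G has the edge 7–1. The upper and lower bounds meet at 1, so that is the treewidth.

1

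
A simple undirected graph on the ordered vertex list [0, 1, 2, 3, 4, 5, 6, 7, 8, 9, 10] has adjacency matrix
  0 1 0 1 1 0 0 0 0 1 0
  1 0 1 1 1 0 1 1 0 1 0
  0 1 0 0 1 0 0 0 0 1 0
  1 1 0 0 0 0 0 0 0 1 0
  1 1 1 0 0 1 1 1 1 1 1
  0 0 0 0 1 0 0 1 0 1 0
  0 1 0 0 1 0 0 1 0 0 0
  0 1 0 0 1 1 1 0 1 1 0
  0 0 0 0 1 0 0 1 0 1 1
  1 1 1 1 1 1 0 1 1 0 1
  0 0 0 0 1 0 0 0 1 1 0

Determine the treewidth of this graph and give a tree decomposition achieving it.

Every bag has size at most 4, so the width is 4 − 1 = 3 and tw(G) ≤ 3. For the lower bound, the 4 vertices {0, 1, 3, 9} are pairwise adjacent, and any tree decomposition puts a clique entirely inside one bag — forcing width ≥ 3. The upper and lower bounds meet at 3, so that is the treewidth.

Treewidth 3.
Bags: B1 = {1, 4, 7, 9}  B2 = {4, 7, 8, 9}  B3 = {4, 8, 9, 10}  B4 = {1, 4, 6, 7}  B5 = {1, 2, 4, 9}  B6 = {0, 1, 4, 9}  B7 = {4, 5, 7, 9}  B8 = {0, 1, 3, 9}
Tree: B1–B2, B2–B3, B1–B4, B1–B5, B1–B6, B1–B7, B6–B8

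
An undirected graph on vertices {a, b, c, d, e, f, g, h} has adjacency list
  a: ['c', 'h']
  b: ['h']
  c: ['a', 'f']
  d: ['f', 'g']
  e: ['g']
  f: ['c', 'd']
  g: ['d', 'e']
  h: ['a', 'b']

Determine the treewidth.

1

A width-1 tree decomposition is:
Bags: B1 = {e, g}  B2 = {d, g}  B3 = {d, f}  B4 = {c, f}  B5 = {a, c}  B6 = {a, h}  B7 = {b, h}
Tree: B1–B2, B2–B3, B3–B4, B4–B5, B5–B6, B6–B7
The largest bag has 2 vertices, giving width 1; this decomposition certifies tw(G) ≤ 1. G has an edge, so its treewidth is at least 1. Hence tw(G) = 1 exactly.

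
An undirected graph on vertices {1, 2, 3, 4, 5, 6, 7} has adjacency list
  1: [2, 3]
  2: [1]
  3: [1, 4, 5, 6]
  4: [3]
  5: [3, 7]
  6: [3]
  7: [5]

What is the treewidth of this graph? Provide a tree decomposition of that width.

Every bag has size at most 2, so the width is 2 − 1 = 1 and tw(G) ≤ 1. G has an edge, so its treewidth is at least 1. Therefore the treewidth is 1.

Treewidth 1.
One optimal decomposition is:
Bags: B1 = {5, 7}  B2 = {3, 5}  B3 = {1, 3}  B4 = {1, 2}  B5 = {3, 4}  B6 = {3, 6}
Tree: B1–B2, B2–B3, B3–B4, B2–B5, B2–B6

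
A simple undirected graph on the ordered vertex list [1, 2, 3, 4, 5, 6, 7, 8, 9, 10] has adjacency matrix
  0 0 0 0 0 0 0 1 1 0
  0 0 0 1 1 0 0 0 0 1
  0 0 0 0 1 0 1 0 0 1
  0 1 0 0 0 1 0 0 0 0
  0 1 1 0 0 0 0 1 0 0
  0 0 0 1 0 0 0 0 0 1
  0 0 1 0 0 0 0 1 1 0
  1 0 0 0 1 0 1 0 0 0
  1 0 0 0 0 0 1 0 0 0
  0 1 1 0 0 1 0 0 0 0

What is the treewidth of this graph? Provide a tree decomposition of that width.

The largest bag has 3 vertices, giving width 2; this decomposition certifies tw(G) ≤ 2. For the lower bound, G contains the cycle 1–9–7–8–1, so G is not a forest; only forests have treewidth ≤ 1, hence tw(G) ≥ 2. Combining the bounds, tw(G) = 2.

Treewidth 2.
One such decomposition:
Bags: B1 = {1, 8, 9}  B2 = {7, 8, 9}  B3 = {5, 7, 8}  B4 = {3, 5, 7}  B5 = {2, 3, 5}  B6 = {2, 3, 10}  B7 = {2, 4, 10}  B8 = {4, 6, 10}
Tree: B1–B2, B2–B3, B3–B4, B4–B5, B5–B6, B6–B7, B7–B8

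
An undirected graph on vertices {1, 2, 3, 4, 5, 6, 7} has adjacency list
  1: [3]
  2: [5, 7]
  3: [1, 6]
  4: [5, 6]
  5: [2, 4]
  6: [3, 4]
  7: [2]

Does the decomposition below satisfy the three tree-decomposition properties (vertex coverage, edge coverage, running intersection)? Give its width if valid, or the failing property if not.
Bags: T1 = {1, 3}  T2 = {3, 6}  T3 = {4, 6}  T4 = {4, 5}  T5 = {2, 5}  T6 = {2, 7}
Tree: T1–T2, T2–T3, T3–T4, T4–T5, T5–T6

Yes; width 1.

Every vertex of G appears in some bag (union = {1, 2, 3, 4, 5, 6, 7}); every edge is covered by a bag; and for each vertex v the set of bags containing v is connected in the bag tree. The decomposition is therefore valid. The largest bag has 2 vertices, so the width is 1.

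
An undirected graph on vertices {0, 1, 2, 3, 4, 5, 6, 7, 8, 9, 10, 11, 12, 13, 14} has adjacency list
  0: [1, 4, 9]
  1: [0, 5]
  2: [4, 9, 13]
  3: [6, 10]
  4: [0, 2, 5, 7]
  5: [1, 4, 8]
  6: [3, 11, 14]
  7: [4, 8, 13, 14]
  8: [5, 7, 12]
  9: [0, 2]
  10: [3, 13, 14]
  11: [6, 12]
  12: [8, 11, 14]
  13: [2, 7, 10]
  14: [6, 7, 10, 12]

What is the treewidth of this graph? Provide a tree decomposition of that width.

Every bag has size at most 4, so the width is 4 − 1 = 3 and tw(G) ≤ 3. For the lower bound: the 4 vertex sets {0,1,9}, {2}, {4}, {5,7,8,13} are disjoint, each induces a connected subgraph, and every pair is joined by at least one edge of G. Contracting each set to a single vertex therefore yields K_{4} as a minor, and since treewidth is minor-monotone, tw(G) ≥ tw(K_{4}) = 3. The upper and lower bounds meet at 3, so that is the treewidth.

Treewidth 3.
Bags: B1 = {0, 1, 2, 9}  B2 = {0, 1, 2, 4}  B3 = {1, 2, 4, 5}  B4 = {2, 4, 5, 13}  B5 = {4, 5, 7, 13}  B6 = {5, 7, 8, 13}  B7 = {7, 8, 10, 13}  B8 = {7, 8, 10, 14}  B9 = {8, 10, 12, 14}  B10 = {3, 10, 12, 14}  B11 = {3, 6, 12, 14}  B12 = {3, 6, 11, 12}
Tree: B1–B2, B2–B3, B3–B4, B4–B5, B5–B6, B6–B7, B7–B8, B8–B9, B9–B10, B10–B11, B11–B12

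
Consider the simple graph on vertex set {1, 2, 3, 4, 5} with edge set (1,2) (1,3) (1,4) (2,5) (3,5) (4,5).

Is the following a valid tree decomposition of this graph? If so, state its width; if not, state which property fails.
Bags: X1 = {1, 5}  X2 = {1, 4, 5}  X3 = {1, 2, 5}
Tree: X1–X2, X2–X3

No — vertex 3 appears in no bag.

A tree decomposition must satisfy three properties: every vertex lies in some bag; for every edge, both endpoints lie together in some bag; and for every vertex, the bags containing it form a connected subtree. Here vertex 3 appears in no bag, so the decomposition is invalid.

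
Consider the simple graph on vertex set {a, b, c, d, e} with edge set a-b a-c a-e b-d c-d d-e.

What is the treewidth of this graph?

A width-2 tree decomposition is:
Bags: B1 = {a, b, d}  B2 = {a, c, d}  B3 = {a, d, e}
Tree: B1–B2, B2–B3
Every bag has size at most 3, so the width is 3 − 1 = 2 and tw(G) ≤ 2. The edges a–b–d–c–a form a cycle, so G is not a tree and its treewidth is at least 2. Hence tw(G) = 2 exactly.

2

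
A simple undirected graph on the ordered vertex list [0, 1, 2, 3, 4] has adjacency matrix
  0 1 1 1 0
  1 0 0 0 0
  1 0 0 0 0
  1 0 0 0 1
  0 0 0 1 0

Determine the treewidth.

1

A width-1 tree decomposition is:
Bags: B1 = {0, 3}  B2 = {3, 4}  B3 = {0, 1}  B4 = {0, 2}
Tree: B1–B2, B1–B3, B1–B4
Each bag holds 2 vertices, so the decomposition has width 1, which upper-bounds the treewidth. Any graph with an edge has treewidth ≥ 1, and G has the edge 3–0. Hence tw(G) = 1 exactly.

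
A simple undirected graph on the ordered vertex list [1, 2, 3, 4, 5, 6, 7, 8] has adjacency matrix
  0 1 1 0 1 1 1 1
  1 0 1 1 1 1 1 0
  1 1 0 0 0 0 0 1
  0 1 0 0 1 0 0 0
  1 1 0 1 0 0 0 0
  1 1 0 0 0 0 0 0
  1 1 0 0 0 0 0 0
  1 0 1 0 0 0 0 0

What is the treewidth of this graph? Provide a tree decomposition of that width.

Treewidth 2.
One such decomposition:
Bags: B1 = {1, 2, 3}  B2 = {1, 2, 7}  B3 = {1, 3, 8}  B4 = {1, 2, 5}  B5 = {2, 4, 5}  B6 = {1, 2, 6}
Tree: B1–B2, B1–B3, B1–B4, B4–B5, B4–B6

The largest bag has 3 vertices, giving width 2; this decomposition certifies tw(G) ≤ 2. On the other hand G contains the 3-clique {1, 3, 8}. A clique must lie in a single bag of any decomposition, so no decomposition can have width below 2. Therefore the treewidth is 2.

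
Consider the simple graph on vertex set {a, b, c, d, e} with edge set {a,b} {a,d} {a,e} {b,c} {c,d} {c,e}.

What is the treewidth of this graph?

2

A width-2 tree decomposition is:
Bags: B1 = {a, c, d}  B2 = {a, c, e}  B3 = {a, b, c}
Tree: B1–B2, B2–B3
The largest bag has 3 vertices, giving width 2; this decomposition certifies tw(G) ≤ 2. Since c–d–a–e–c is a cycle in G, G is not acyclic. Forests are exactly the graphs of treewidth ≤ 1, so tw(G) ≥ 2. Combining the bounds, tw(G) = 2.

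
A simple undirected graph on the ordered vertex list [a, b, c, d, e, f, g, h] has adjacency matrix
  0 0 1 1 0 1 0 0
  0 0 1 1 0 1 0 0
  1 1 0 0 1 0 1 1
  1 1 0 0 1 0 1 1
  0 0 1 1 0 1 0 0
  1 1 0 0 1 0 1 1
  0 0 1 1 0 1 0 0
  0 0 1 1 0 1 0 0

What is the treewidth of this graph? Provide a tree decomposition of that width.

Treewidth 3.
One optimal decomposition is:
Bags: B1 = {b, c, d, f}  B2 = {a, c, d, f}  B3 = {c, d, f, g}  B4 = {c, d, f, h}  B5 = {c, d, e, f}
Tree: B1–B2, B2–B3, B3–B4, B4–B5

Every bag has size at most 4, so the width is 4 − 1 = 3 and tw(G) ≤ 3. For the lower bound: the 4 vertex sets {b,d}, {a,c}, {f}, {g} are disjoint, each induces a connected subgraph, and every pair is joined by at least one edge of G. Contracting each set to a single vertex therefore yields K_{4} as a minor, and since treewidth is minor-monotone, tw(G) ≥ tw(K_{4}) = 3. Therefore the treewidth is 3.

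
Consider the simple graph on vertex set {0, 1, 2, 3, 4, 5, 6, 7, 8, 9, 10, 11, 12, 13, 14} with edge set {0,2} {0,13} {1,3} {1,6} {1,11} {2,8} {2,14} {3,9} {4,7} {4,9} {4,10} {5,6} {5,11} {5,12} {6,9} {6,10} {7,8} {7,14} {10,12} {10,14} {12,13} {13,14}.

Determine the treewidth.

A width-3 tree decomposition is:
Bags: B1 = {1, 3, 5, 11}  B2 = {1, 3, 5, 6}  B3 = {3, 5, 6, 9}  B4 = {5, 6, 9, 12}  B5 = {6, 9, 10, 12}  B6 = {4, 9, 10, 12}  B7 = {4, 10, 12, 13}  B8 = {4, 10, 13, 14}  B9 = {4, 7, 13, 14}  B10 = {0, 7, 13, 14}  B11 = {0, 2, 7, 14}  B12 = {0, 2, 7, 8}
Tree: B1–B2, B2–B3, B3–B4, B4–B5, B5–B6, B6–B7, B7–B8, B8–B9, B9–B10, B10–B11, B11–B12
Every bag has size at most 4, so the width is 4 − 1 = 3 and tw(G) ≤ 3. For the lower bound: the 4 vertex sets {1,3,11}, {5}, {6}, {4,9,10,12} are disjoint, each induces a connected subgraph, and every pair is joined by at least one edge of G. Contracting each set to a single vertex therefore yields K_{4} as a minor, and since treewidth is minor-monotone, tw(G) ≥ tw(K_{4}) = 3. Combining the bounds, tw(G) = 3.

3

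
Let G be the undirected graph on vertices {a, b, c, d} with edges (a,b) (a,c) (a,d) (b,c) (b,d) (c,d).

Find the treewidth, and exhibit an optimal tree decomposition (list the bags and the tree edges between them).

Treewidth 3.
One optimal decomposition is:
Bags: B1 = {a, b, c, d}
Tree: (single bag)

With just one bag of size 4, the width is 4 − 1 = 3, so tw(G) ≤ 3. On the other hand G contains the 4-clique {a, b, c, d}. A clique must lie in a single bag of any decomposition, so no decomposition can have width below 3. Hence tw(G) = 3 exactly.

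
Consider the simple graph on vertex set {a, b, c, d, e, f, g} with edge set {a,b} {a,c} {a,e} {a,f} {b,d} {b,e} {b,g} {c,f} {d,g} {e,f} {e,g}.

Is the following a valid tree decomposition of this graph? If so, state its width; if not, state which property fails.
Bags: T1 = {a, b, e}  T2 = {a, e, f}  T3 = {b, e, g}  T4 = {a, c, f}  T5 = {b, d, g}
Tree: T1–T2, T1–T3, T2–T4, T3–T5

Every vertex of G appears in some bag (union = {a, b, c, d, e, f, g}); every edge is covered by a bag; and for each vertex v the set of bags containing v is connected in the bag tree. The decomposition is therefore valid. The largest bag has 3 vertices, so the width is 2.

Yes; width 2.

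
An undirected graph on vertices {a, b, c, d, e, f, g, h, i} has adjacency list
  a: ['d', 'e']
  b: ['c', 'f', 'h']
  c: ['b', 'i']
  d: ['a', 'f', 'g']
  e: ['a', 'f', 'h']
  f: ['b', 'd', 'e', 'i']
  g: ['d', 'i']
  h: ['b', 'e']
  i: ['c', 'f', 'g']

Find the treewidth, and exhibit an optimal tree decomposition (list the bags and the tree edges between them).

Each bag holds 4 vertices, so the decomposition has width 3, which upper-bounds the treewidth. For the lower bound: the 4 vertex sets {a,e,h}, {b}, {f}, {c,d,g,i} are disjoint, each induces a connected subgraph, and every pair is joined by at least one edge of G. Contracting each set to a single vertex therefore yields K_{4} as a minor, and since treewidth is minor-monotone, tw(G) ≥ tw(K_{4}) = 3. Therefore the treewidth is 3.

Treewidth 3.
One optimal decomposition is:
Bags: B1 = {a, b, e, h}  B2 = {a, b, e, f}  B3 = {a, b, d, f}  B4 = {b, c, d, f}  B5 = {c, d, f, i}  B6 = {c, d, g, i}
Tree: B1–B2, B2–B3, B3–B4, B4–B5, B5–B6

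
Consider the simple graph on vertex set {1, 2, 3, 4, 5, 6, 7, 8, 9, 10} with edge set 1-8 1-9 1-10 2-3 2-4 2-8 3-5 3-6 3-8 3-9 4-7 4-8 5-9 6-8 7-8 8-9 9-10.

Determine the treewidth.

2

A width-2 tree decomposition is:
Bags: B1 = {1, 8, 9}  B2 = {1, 9, 10}  B3 = {3, 8, 9}  B4 = {2, 3, 8}  B5 = {2, 4, 8}  B6 = {4, 7, 8}  B7 = {3, 5, 9}  B8 = {3, 6, 8}
Tree: B1–B2, B1–B3, B3–B4, B4–B5, B5–B6, B3–B7, B4–B8
The largest bag has 3 vertices, giving width 2; this decomposition certifies tw(G) ≤ 2. For the lower bound, the 3 vertices {1, 8, 9} are pairwise adjacent, and any tree decomposition puts a clique entirely inside one bag — forcing width ≥ 2. Combining the bounds, tw(G) = 2.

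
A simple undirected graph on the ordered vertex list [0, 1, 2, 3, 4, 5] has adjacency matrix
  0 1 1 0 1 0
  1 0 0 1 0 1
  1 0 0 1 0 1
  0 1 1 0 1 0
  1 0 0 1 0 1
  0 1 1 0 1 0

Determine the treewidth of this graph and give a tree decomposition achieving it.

Every bag has size at most 4, so the width is 4 − 1 = 3 and tw(G) ≤ 3. For the lower bound: the 4 vertex sets {1,3}, {2,5}, {4}, {0} are disjoint, each induces a connected subgraph, and every pair is joined by at least one edge of G. Contracting each set to a single vertex therefore yields K_{4} as a minor, and since treewidth is minor-monotone, tw(G) ≥ tw(K_{4}) = 3. The upper and lower bounds meet at 3, so that is the treewidth.

Treewidth 3.
One optimal decomposition is:
Bags: B1 = {1, 2, 3, 4}  B2 = {1, 2, 4, 5}  B3 = {0, 1, 2, 4}
Tree: B1–B2, B2–B3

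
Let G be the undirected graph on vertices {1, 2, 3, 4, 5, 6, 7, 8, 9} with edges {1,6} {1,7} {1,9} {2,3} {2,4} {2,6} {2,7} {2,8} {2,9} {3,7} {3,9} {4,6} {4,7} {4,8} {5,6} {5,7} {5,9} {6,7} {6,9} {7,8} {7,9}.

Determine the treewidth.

3

A width-3 tree decomposition is:
Bags: B1 = {2, 6, 7, 9}  B2 = {5, 6, 7, 9}  B3 = {2, 4, 6, 7}  B4 = {2, 3, 7, 9}  B5 = {1, 6, 7, 9}  B6 = {2, 4, 7, 8}
Tree: B1–B2, B1–B3, B1–B4, B2–B5, B3–B6
Every bag has size at most 4, so the width is 4 − 1 = 3 and tw(G) ≤ 3. For the lower bound, the 4 vertices {1, 6, 7, 9} are pairwise adjacent, and any tree decomposition puts a clique entirely inside one bag — forcing width ≥ 3. Combining the bounds, tw(G) = 3.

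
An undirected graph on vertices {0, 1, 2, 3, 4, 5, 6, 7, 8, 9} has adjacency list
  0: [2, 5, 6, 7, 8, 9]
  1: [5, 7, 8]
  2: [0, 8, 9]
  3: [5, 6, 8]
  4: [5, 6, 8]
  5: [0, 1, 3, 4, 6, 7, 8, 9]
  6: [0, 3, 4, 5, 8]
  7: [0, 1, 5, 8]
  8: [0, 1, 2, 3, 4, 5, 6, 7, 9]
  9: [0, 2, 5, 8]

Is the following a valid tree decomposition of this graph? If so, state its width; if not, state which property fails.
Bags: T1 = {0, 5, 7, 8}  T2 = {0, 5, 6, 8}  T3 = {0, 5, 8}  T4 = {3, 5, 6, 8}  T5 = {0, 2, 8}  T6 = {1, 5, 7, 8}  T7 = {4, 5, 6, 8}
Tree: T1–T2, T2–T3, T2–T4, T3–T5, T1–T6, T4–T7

A tree decomposition must satisfy three properties: every vertex lies in some bag; for every edge, both endpoints lie together in some bag; and for every vertex, the bags containing it form a connected subtree. Here vertex 9 appears in no bag, so the decomposition is invalid.

No — vertex 9 appears in no bag.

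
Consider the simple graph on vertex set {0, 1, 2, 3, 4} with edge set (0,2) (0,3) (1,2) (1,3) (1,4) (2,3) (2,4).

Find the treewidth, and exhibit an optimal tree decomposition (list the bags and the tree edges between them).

Treewidth 2.
Bags: B1 = {1, 2, 3}  B2 = {0, 2, 3}  B3 = {1, 2, 4}
Tree: B1–B2, B1–B3

Every bag has size at most 3, so the width is 3 − 1 = 2 and tw(G) ≤ 2. On the other hand G contains the 3-clique {0, 2, 3}. A clique must lie in a single bag of any decomposition, so no decomposition can have width below 2. Combining the bounds, tw(G) = 2.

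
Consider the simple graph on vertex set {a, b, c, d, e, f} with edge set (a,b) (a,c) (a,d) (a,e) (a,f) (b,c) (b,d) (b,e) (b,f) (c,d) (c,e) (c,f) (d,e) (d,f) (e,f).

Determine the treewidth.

5

A width-5 tree decomposition is:
Bags: B1 = {a, b, c, d, e, f}
Tree: (single bag)
A single bag containing all 6 vertices is trivially a valid decomposition of width 5. On the other hand G contains the 6-clique {a, b, c, d, e, f}. A clique must lie in a single bag of any decomposition, so no decomposition can have width below 5. The upper and lower bounds meet at 5, so that is the treewidth.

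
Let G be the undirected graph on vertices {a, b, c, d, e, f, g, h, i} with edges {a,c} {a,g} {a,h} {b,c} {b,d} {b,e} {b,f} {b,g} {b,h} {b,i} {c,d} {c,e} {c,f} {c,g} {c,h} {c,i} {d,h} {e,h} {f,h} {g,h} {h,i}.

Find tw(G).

3

A width-3 tree decomposition is:
Bags: B1 = {b, c, g, h}  B2 = {b, c, f, h}  B3 = {a, c, g, h}  B4 = {b, c, e, h}  B5 = {b, c, d, h}  B6 = {b, c, h, i}
Tree: B1–B2, B1–B3, B2–B4, B2–B5, B5–B6
Every bag has size at most 4, so the width is 4 − 1 = 3 and tw(G) ≤ 3. Conversely, {a, c, g, h} is a clique of size 4, and the vertices of any clique must share a bag in every tree decomposition; so some bag has ≥ 4 vertices and tw(G) ≥ 3. Combining the bounds, tw(G) = 3.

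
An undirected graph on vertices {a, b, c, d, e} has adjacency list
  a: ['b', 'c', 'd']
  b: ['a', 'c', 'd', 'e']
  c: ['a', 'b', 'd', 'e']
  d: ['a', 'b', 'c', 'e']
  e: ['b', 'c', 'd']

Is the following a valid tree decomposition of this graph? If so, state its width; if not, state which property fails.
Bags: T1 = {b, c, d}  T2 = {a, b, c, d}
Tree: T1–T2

A tree decomposition must satisfy three properties: every vertex lies in some bag; for every edge, both endpoints lie together in some bag; and for every vertex, the bags containing it form a connected subtree. Here vertex e appears in no bag, so the decomposition is invalid.

No — vertex e appears in no bag.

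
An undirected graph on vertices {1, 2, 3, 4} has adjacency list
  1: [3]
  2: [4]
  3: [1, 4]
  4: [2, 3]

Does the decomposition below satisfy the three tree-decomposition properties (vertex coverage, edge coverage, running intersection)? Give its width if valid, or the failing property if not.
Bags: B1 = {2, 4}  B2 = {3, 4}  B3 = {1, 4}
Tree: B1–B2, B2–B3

A tree decomposition must satisfy three properties: every vertex lies in some bag; for every edge, both endpoints lie together in some bag; and for every vertex, the bags containing it form a connected subtree. Here edge (3,1) lies in no bag, so the decomposition is invalid.

No — edge (3,1) lies in no bag.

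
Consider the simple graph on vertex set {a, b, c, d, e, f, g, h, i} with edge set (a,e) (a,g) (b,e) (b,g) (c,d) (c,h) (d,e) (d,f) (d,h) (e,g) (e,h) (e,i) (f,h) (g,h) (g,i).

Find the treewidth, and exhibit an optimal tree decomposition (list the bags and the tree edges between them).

Treewidth 2.
One such decomposition:
Bags: B1 = {b, e, g}  B2 = {e, g, h}  B3 = {a, e, g}  B4 = {d, e, h}  B5 = {e, g, i}  B6 = {d, f, h}  B7 = {c, d, h}
Tree: B1–B2, B2–B3, B2–B4, B2–B5, B4–B6, B4–B7

Each bag holds 3 vertices, so the decomposition has width 2, which upper-bounds the treewidth. For the lower bound, the 3 vertices {d, e, h} are pairwise adjacent, and any tree decomposition puts a clique entirely inside one bag — forcing width ≥ 2. Hence tw(G) = 2 exactly.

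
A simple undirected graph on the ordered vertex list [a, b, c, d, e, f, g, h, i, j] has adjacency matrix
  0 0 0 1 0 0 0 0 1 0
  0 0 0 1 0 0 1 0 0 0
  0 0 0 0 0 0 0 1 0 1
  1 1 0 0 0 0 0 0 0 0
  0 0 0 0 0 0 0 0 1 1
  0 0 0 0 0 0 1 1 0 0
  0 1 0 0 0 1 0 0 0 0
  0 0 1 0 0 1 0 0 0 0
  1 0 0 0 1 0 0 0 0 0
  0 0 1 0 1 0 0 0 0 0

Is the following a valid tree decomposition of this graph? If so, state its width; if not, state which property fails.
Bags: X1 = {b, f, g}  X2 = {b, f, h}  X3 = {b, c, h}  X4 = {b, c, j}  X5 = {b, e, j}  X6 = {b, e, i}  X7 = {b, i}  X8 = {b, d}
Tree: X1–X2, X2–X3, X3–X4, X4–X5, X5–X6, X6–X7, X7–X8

A tree decomposition must satisfy three properties: every vertex lies in some bag; for every edge, both endpoints lie together in some bag; and for every vertex, the bags containing it form a connected subtree. Here vertex a appears in no bag, so the decomposition is invalid.

No — vertex a appears in no bag.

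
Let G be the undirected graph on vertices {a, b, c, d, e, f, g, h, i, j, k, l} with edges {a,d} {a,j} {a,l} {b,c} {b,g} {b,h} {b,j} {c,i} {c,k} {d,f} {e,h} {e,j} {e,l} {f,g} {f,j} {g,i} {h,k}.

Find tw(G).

A width-3 tree decomposition is:
Bags: B1 = {c, g, i, k}  B2 = {b, c, g, k}  B3 = {b, g, h, k}  B4 = {b, f, g, h}  B5 = {b, f, h, j}  B6 = {e, f, h, j}  B7 = {d, e, f, j}  B8 = {a, d, e, j}  B9 = {a, d, e, l}
Tree: B1–B2, B2–B3, B3–B4, B4–B5, B5–B6, B6–B7, B7–B8, B8–B9
Every bag has size at most 4, so the width is 4 − 1 = 3 and tw(G) ≤ 3. For the lower bound: the 4 vertex sets {c,i,k}, {g}, {b}, {e,f,h,j} are disjoint, each induces a connected subgraph, and every pair is joined by at least one edge of G. Contracting each set to a single vertex therefore yields K_{4} as a minor, and since treewidth is minor-monotone, tw(G) ≥ tw(K_{4}) = 3. The upper and lower bounds meet at 3, so that is the treewidth.

3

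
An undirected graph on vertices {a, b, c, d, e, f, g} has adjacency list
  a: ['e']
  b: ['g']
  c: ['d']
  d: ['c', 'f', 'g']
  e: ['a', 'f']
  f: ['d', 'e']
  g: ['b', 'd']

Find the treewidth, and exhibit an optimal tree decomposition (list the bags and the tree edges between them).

Every bag has size at most 2, so the width is 2 − 1 = 1 and tw(G) ≤ 1. Any graph with an edge has treewidth ≥ 1, and G has the edge d–c. The upper and lower bounds meet at 1, so that is the treewidth.

Treewidth 1.
Bags: B1 = {c, d}  B2 = {d, f}  B3 = {e, f}  B4 = {d, g}  B5 = {b, g}  B6 = {a, e}
Tree: B1–B2, B2–B3, B1–B4, B4–B5, B3–B6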